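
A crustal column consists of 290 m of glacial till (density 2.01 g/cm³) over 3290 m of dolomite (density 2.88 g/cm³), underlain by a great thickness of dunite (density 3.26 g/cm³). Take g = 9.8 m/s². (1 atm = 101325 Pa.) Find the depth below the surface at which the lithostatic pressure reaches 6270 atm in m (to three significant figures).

Pressure at base of upper layers: 2010×9.8×290 + 2880×9.8×3290 = 9.857×10^7 Pa = 972.8 atm
Remaining pressure to be supplied by dunite: 6.353×10^8 − 9.857×10^7 = 5.367×10^8 Pa
Additional depth in dunite = 5.367×10^8 Pa / (3260 kg/m³ × 9.8 m/s²) = 16800 m
Total depth = 3580 m + 16800 m = 20380 m

20400 m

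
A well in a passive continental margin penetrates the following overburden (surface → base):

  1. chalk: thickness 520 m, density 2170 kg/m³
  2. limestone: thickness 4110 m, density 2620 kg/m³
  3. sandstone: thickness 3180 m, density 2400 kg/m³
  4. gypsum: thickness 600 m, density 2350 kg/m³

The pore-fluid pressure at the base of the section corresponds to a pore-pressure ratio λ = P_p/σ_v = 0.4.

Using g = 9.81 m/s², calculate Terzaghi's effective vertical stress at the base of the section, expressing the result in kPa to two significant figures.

120000 kPa

Overburden (lithostatic) stress σ_v:
chalk: 2170 kg/m³ × 9.81 m/s² × 520 m = 1.107×10^7 Pa = 11.07 MPa
limestone: 2620 kg/m³ × 9.81 m/s² × 4110 m = 1.056×10^8 Pa = 105.6 MPa
sandstone: 2400 kg/m³ × 9.81 m/s² × 3180 m = 7.487×10^7 Pa = 74.87 MPa
gypsum: 2350 kg/m³ × 9.81 m/s² × 600 m = 1.383×10^7 Pa = 13.83 MPa
Total = 11.07 + 105.6 + 74.87 + 13.83 = 205.41 MPa
Pore pressure P_p = λ·σ_v = 0.4 × 205.4 MPa = 82.16 MPa
Effective stress σ' = σ_v − P_p = 205.4 − 82.16 = 123.24 MPa = 1.2324×10^5 kPa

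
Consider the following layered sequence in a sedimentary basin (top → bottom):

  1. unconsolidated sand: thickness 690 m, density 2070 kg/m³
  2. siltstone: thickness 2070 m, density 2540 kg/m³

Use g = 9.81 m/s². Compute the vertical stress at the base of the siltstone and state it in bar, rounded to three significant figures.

unconsolidated sand: 2070 kg/m³ × 9.81 m/s² × 690 m = 1.401×10^7 Pa = 140.1 bar
siltstone: 2540 kg/m³ × 9.81 m/s² × 2070 m = 5.158×10^7 Pa = 515.8 bar
Total = 140.1 + 515.8 = 655.91 bar

656 bar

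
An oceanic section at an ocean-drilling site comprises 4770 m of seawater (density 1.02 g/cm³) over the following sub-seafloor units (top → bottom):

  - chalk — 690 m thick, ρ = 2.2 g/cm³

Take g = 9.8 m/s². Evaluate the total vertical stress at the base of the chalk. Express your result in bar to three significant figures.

626 bar

seawater: 1020 kg/m³ × 9.8 m/s² × 4770 m = 4.768×10^7 Pa = 476.8 bar
chalk: 2200 kg/m³ × 9.8 m/s² × 690 m = 1.488×10^7 Pa = 148.8 bar
Total = 476.8 + 148.8 = 625.57 bar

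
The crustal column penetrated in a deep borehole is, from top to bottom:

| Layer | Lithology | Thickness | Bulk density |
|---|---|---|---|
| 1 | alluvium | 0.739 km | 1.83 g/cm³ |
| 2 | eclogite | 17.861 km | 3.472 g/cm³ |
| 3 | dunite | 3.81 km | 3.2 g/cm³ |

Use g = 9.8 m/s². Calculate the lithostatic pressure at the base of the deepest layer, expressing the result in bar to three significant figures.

7400 bar

alluvium: 1830 kg/m³ × 9.8 m/s² × 739 m = 1.325×10^7 Pa = 132.5 bar
eclogite: 3472 kg/m³ × 9.8 m/s² × 17861 m = 6.077×10^8 Pa = 6077 bar
dunite: 3200 kg/m³ × 9.8 m/s² × 3810 m = 1.195×10^8 Pa = 1195 bar
Total = 132.5 + 6077 + 1195 = 7404.7 bar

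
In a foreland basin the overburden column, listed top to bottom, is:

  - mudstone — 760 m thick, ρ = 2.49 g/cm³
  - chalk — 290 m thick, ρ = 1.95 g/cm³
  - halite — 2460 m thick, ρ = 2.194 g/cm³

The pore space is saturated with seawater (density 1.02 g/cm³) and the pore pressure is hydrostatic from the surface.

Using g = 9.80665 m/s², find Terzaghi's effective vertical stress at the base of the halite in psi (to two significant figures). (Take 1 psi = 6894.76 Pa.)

6100 psi

Overburden (lithostatic) stress σ_v:
mudstone: 2490 kg/m³ × 9.80665 m/s² × 760 m = 1.856×10^7 Pa = 18.56 MPa
chalk: 1950 kg/m³ × 9.80665 m/s² × 290 m = 5.546×10^6 Pa = 5.546 MPa
halite: 2194 kg/m³ × 9.80665 m/s² × 2460 m = 5.293×10^7 Pa = 52.93 MPa
Total = 18.56 + 5.546 + 52.93 = 77.033 MPa
Pore pressure P_p = 1020 kg/m³ × 9.80665 m/s² × 3510 m = 3.511×10^7 Pa = 35.11 MPa
Effective stress σ' = σ_v − P_p = 77.03 − 35.11 = 41.923 MPa = 6080.4 psi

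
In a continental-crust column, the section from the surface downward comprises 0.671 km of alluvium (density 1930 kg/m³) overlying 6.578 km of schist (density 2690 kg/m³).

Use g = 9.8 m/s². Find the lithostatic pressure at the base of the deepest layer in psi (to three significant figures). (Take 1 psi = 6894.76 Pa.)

alluvium: 1930 kg/m³ × 9.8 m/s² × 671 m = 1.269×10^7 Pa = 1841 psi
schist: 2690 kg/m³ × 9.8 m/s² × 6578 m = 1.734×10^8 Pa = 25151 psi
Total = 1841 + 25151 = 26992 psi

27000 psi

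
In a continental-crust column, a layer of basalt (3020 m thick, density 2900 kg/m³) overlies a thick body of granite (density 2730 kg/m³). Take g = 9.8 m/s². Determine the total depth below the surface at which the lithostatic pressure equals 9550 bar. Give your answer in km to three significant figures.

35.5 km

Pressure at base of upper layers: 2900×9.8×3020 = 8.583×10^7 Pa = 858.3 bar
Remaining pressure to be supplied by granite: 9.550×10^8 − 8.583×10^7 = 8.692×10^8 Pa
Additional depth in granite = 8.692×10^8 Pa / (2730 kg/m³ × 9.8 m/s²) = 32488 m
Total depth = 3020 m + 32488 m = 35508 m
= 35.508 km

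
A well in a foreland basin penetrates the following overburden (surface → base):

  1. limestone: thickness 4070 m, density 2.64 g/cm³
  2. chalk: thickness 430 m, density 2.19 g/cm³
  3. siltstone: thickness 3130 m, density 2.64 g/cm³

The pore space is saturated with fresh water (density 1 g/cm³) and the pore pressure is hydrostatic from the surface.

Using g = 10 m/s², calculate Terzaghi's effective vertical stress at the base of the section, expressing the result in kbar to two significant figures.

1.2 kbar

Overburden (lithostatic) stress σ_v:
limestone: 2640 kg/m³ × 10 m/s² × 4070 m = 1.074×10^8 Pa = 107.4 MPa
chalk: 2190 kg/m³ × 10 m/s² × 430 m = 9.417×10^6 Pa = 9.417 MPa
siltstone: 2640 kg/m³ × 10 m/s² × 3130 m = 8.263×10^7 Pa = 82.63 MPa
Total = 107.4 + 9.417 + 82.63 = 199.50 MPa
Pore pressure P_p = 1000 kg/m³ × 10 m/s² × 7630 m = 7.630×10^7 Pa = 76.30 MPa
Effective stress σ' = σ_v − P_p = 199.5 − 76.30 = 123.20 MPa = 1.2320 kbar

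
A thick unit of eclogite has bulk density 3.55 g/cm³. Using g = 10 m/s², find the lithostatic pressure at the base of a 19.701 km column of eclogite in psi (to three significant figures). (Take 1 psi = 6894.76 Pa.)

101000 psi

eclogite: 3550 kg/m³ × 10 m/s² × 19701 m = 6.994×10^8 Pa = 1.014×10^5 psi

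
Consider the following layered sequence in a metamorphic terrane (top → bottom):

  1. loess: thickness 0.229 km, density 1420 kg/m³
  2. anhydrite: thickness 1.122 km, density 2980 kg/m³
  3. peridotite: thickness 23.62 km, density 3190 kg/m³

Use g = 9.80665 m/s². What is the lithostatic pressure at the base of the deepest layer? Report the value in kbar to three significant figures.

loess: 1420 kg/m³ × 9.80665 m/s² × 229 m = 3.189×10^6 Pa = 0.03189 kbar
anhydrite: 2980 kg/m³ × 9.80665 m/s² × 1122 m = 3.279×10^7 Pa = 0.3279 kbar
peridotite: 3190 kg/m³ × 9.80665 m/s² × 23620 m = 7.389×10^8 Pa = 7.389 kbar
Total = 0.03189 + 0.3279 + 7.389 = 7.7489 kbar

7.75 kbar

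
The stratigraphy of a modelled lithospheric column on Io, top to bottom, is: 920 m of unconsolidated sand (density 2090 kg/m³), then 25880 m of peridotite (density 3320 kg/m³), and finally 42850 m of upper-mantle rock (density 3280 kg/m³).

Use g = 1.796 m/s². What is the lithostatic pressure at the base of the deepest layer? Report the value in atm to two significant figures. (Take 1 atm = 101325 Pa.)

unconsolidated sand: 2090 kg/m³ × 1.796 m/s² × 920 m = 3.453×10^6 Pa = 34.08 atm
peridotite: 3320 kg/m³ × 1.796 m/s² × 25880 m = 1.543×10^8 Pa = 1523 atm
upper-mantle rock: 3280 kg/m³ × 1.796 m/s² × 42850 m = 2.524×10^8 Pa = 2491 atm
Total = 34.08 + 1523 + 2491 = 4048.3 atm

4000 atm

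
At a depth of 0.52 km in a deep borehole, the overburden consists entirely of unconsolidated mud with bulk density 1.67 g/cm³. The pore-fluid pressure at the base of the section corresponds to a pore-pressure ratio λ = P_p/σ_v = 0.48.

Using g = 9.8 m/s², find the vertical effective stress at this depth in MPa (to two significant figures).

4.4 MPa

Overburden (lithostatic) stress σ_v:
unconsolidated mud: 1670 kg/m³ × 9.8 m/s² × 520 m = 8.510×10^6 Pa = 8.510 MPa
Pore pressure P_p = λ·σ_v = 0.48 × 8.510 MPa = 4.085 MPa
Effective stress σ' = σ_v − P_p = 8.510 − 4.085 = 4.4254 MPa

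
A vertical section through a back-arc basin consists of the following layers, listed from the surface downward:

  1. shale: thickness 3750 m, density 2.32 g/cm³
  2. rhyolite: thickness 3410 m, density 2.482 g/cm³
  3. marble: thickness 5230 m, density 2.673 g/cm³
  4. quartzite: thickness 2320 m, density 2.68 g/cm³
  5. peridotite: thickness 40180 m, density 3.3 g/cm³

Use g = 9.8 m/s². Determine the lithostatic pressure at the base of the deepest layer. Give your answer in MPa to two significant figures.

1700 MPa

shale: 2320 kg/m³ × 9.8 m/s² × 3750 m = 8.526×10^7 Pa = 85.26 MPa
rhyolite: 2482 kg/m³ × 9.8 m/s² × 3410 m = 8.294×10^7 Pa = 82.94 MPa
marble: 2673 kg/m³ × 9.8 m/s² × 5230 m = 1.370×10^8 Pa = 137.0 MPa
quartzite: 2680 kg/m³ × 9.8 m/s² × 2320 m = 6.093×10^7 Pa = 60.93 MPa
peridotite: 3300 kg/m³ × 9.8 m/s² × 40180 m = 1.299×10^9 Pa = 1299 MPa
Total = 85.26 + 82.94 + 137.0 + 60.93 + 1299 = 1665.6 MPa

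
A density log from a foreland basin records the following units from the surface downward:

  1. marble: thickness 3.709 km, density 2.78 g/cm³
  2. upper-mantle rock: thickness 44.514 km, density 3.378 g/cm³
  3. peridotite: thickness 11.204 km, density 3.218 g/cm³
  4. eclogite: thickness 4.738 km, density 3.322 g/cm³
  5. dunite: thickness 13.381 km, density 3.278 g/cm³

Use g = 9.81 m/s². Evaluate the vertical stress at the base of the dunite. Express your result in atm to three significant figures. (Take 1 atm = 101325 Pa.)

marble: 2780 kg/m³ × 9.81 m/s² × 3709 m = 1.012×10^8 Pa = 998.3 atm
upper-mantle rock: 3378 kg/m³ × 9.81 m/s² × 44514 m = 1.475×10^9 Pa = 14558 atm
peridotite: 3218 kg/m³ × 9.81 m/s² × 11204 m = 3.537×10^8 Pa = 3491 atm
eclogite: 3322 kg/m³ × 9.81 m/s² × 4738 m = 1.544×10^8 Pa = 1524 atm
dunite: 3278 kg/m³ × 9.81 m/s² × 13381 m = 4.303×10^8 Pa = 4247 atm
Total = 998.3 + 14558 + 3491 + 1524 + 4247 = 24818 atm

24800 atm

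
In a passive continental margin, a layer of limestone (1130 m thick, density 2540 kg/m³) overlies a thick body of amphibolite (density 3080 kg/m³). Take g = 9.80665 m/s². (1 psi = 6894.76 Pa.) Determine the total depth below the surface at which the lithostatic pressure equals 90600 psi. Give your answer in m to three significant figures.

20900 m

Pressure at base of upper layers: 2540×9.80665×1130 = 2.815×10^7 Pa = 4082 psi
Remaining pressure to be supplied by amphibolite: 6.247×10^8 − 2.815×10^7 = 5.965×10^8 Pa
Additional depth in amphibolite = 5.965×10^8 Pa / (3080 kg/m³ × 9.80665 m/s²) = 19749 m
Total depth = 1130 m + 19749 m = 20879 m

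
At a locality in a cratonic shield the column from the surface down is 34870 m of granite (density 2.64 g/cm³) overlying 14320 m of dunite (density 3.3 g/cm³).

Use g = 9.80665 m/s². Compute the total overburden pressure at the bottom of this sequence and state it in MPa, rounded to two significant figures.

1400 MPa

granite: 2640 kg/m³ × 9.80665 m/s² × 34870 m = 9.028×10^8 Pa = 902.8 MPa
dunite: 3300 kg/m³ × 9.80665 m/s² × 14320 m = 4.634×10^8 Pa = 463.4 MPa
Total = 902.8 + 463.4 = 1366.2 MPa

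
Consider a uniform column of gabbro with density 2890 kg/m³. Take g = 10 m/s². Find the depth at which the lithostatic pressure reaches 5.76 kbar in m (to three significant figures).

h = P/(ρg) = 5.76 kbar / (2890 kg/m³ × 10 m/s²) = 5.760×10^8 Pa / 28900 Pa/m = 19931 m

19900 m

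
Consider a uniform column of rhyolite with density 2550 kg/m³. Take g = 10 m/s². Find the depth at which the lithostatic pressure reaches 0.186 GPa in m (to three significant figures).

7290 m

h = P/(ρg) = 0.186 GPa / (2550 kg/m³ × 10 m/s²) = 1.860×10^8 Pa / 25500 Pa/m = 7294.1 m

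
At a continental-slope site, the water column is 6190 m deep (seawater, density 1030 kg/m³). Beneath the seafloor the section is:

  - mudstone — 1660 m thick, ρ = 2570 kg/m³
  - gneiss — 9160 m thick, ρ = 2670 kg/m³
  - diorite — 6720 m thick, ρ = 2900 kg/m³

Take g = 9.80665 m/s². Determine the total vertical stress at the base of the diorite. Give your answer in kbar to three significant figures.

5.35 kbar

seawater: 1030 kg/m³ × 9.80665 m/s² × 6190 m = 6.252×10^7 Pa = 0.6252 kbar
mudstone: 2570 kg/m³ × 9.80665 m/s² × 1660 m = 4.184×10^7 Pa = 0.4184 kbar
gneiss: 2670 kg/m³ × 9.80665 m/s² × 9160 m = 2.398×10^8 Pa = 2.398 kbar
diorite: 2900 kg/m³ × 9.80665 m/s² × 6720 m = 1.911×10^8 Pa = 1.911 kbar
Total = 0.6252 + 0.4184 + 2.398 + 1.911 = 5.3532 kbar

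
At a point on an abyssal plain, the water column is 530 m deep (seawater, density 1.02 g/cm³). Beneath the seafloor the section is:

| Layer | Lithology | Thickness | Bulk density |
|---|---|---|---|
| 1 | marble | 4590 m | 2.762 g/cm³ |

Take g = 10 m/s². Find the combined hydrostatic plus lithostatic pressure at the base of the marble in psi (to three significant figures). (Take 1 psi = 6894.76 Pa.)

19200 psi

seawater: 1020 kg/m³ × 10 m/s² × 530 m = 5.406×10^6 Pa = 784.1 psi
marble: 2762 kg/m³ × 10 m/s² × 4590 m = 1.268×10^8 Pa = 18387 psi
Total = 784.1 + 18387 = 19171 psi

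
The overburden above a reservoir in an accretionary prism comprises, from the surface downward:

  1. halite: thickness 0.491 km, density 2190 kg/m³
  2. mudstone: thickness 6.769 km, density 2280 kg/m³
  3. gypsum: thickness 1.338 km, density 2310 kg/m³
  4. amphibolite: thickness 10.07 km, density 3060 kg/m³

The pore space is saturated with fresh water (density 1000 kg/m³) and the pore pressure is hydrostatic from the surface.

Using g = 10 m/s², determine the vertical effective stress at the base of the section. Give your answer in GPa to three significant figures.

Overburden (lithostatic) stress σ_v:
halite: 2190 kg/m³ × 10 m/s² × 491 m = 1.075×10^7 Pa = 10.75 MPa
mudstone: 2280 kg/m³ × 10 m/s² × 6769 m = 1.543×10^8 Pa = 154.3 MPa
gypsum: 2310 kg/m³ × 10 m/s² × 1338 m = 3.091×10^7 Pa = 30.91 MPa
amphibolite: 3060 kg/m³ × 10 m/s² × 10070 m = 3.081×10^8 Pa = 308.1 MPa
Total = 10.75 + 154.3 + 30.91 + 308.1 = 504.14 MPa
Pore pressure P_p = 1000 kg/m³ × 10 m/s² × 18668 m = 1.867×10^8 Pa = 186.7 MPa
Effective stress σ' = σ_v − P_p = 504.1 − 186.7 = 317.46 MPa = 0.31746 GPa

0.317 GPa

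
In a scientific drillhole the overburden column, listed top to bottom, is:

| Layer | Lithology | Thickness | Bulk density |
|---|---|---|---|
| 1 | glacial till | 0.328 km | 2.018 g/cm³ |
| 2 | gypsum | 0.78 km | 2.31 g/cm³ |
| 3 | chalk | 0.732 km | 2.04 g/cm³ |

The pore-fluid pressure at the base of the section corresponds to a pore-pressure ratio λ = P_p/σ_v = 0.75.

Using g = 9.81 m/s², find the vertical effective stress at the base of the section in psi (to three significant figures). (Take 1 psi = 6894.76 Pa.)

1410 psi

Overburden (lithostatic) stress σ_v:
glacial till: 2018 kg/m³ × 9.81 m/s² × 328 m = 6.493×10^6 Pa = 6.493 MPa
gypsum: 2310 kg/m³ × 9.81 m/s² × 780 m = 1.768×10^7 Pa = 17.68 MPa
chalk: 2040 kg/m³ × 9.81 m/s² × 732 m = 1.465×10^7 Pa = 14.65 MPa
Total = 6.493 + 17.68 + 14.65 = 38.818 MPa
Pore pressure P_p = λ·σ_v = 0.75 × 38.82 MPa = 29.11 MPa
Effective stress σ' = σ_v − P_p = 38.82 − 29.11 = 9.7045 MPa = 1407.5 psi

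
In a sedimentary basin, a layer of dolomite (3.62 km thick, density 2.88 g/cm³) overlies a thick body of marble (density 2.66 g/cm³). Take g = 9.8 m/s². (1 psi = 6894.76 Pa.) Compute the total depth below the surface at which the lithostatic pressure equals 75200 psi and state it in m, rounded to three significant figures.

19600 m

Pressure at base of upper layers: 2880×9.8×3620 = 1.022×10^8 Pa = 14819 psi
Remaining pressure to be supplied by marble: 5.185×10^8 − 1.022×10^8 = 4.163×10^8 Pa
Additional depth in marble = 4.163×10^8 Pa / (2660 kg/m³ × 9.8 m/s²) = 15970 m
Total depth = 3620 m + 15970 m = 19590 m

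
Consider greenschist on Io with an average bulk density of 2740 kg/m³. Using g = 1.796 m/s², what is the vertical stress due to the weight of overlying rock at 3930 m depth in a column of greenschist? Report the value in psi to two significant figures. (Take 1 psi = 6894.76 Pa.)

2800 psi

greenschist: 2740 kg/m³ × 1.796 m/s² × 3930 m = 1.934×10^7 Pa = 2805 psi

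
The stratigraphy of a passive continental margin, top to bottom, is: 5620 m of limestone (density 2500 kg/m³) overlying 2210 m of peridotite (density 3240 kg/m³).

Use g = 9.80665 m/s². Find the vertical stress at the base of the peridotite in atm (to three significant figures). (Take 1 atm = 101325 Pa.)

limestone: 2500 kg/m³ × 9.80665 m/s² × 5620 m = 1.378×10^8 Pa = 1360 atm
peridotite: 3240 kg/m³ × 9.80665 m/s² × 2210 m = 7.022×10^7 Pa = 693.0 atm
Total = 1360 + 693.0 = 2052.8 atm

2050 atm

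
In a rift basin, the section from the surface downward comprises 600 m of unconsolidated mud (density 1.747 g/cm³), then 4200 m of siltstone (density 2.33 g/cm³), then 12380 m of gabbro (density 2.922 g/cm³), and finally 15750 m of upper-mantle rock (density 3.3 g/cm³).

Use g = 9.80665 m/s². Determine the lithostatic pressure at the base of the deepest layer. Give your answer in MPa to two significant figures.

unconsolidated mud: 1747 kg/m³ × 9.80665 m/s² × 600 m = 1.028×10^7 Pa = 10.28 MPa
siltstone: 2330 kg/m³ × 9.80665 m/s² × 4200 m = 9.597×10^7 Pa = 95.97 MPa
gabbro: 2922 kg/m³ × 9.80665 m/s² × 12380 m = 3.547×10^8 Pa = 354.7 MPa
upper-mantle rock: 3300 kg/m³ × 9.80665 m/s² × 15750 m = 5.097×10^8 Pa = 509.7 MPa
Total = 10.28 + 95.97 + 354.7 + 509.7 = 970.70 MPa

970 MPa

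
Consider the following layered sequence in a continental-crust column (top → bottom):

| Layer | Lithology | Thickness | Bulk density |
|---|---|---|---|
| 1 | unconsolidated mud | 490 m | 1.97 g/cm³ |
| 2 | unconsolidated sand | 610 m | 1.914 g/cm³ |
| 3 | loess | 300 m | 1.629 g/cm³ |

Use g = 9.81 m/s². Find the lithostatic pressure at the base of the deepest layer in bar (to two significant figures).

260 bar

unconsolidated mud: 1970 kg/m³ × 9.81 m/s² × 490 m = 9.470×10^6 Pa = 94.70 bar
unconsolidated sand: 1914 kg/m³ × 9.81 m/s² × 610 m = 1.145×10^7 Pa = 114.5 bar
loess: 1629 kg/m³ × 9.81 m/s² × 300 m = 4.794×10^6 Pa = 47.94 bar
Total = 94.70 + 114.5 + 47.94 = 257.17 bar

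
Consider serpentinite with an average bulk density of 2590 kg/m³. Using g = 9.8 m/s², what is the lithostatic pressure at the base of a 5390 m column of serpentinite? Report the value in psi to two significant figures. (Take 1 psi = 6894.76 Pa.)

serpentinite: 2590 kg/m³ × 9.8 m/s² × 5390 m = 1.368×10^8 Pa = 19842 psi

20000 psi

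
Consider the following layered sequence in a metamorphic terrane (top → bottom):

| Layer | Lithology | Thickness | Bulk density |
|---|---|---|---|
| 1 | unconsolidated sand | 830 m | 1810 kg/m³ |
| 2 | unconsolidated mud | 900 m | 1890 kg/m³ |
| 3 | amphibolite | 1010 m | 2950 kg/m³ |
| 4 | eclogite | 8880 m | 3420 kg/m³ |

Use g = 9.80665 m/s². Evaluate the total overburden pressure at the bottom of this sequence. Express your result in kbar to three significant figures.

3.58 kbar

unconsolidated sand: 1810 kg/m³ × 9.80665 m/s² × 830 m = 1.473×10^7 Pa = 0.1473 kbar
unconsolidated mud: 1890 kg/m³ × 9.80665 m/s² × 900 m = 1.668×10^7 Pa = 0.1668 kbar
amphibolite: 2950 kg/m³ × 9.80665 m/s² × 1010 m = 2.922×10^7 Pa = 0.2922 kbar
eclogite: 3420 kg/m³ × 9.80665 m/s² × 8880 m = 2.978×10^8 Pa = 2.978 kbar
Total = 0.1473 + 0.1668 + 0.2922 + 2.978 = 3.5846 kbar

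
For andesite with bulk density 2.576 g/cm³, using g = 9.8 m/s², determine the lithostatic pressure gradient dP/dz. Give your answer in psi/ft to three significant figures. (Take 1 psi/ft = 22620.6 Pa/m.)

1.12 psi/ft

dP/dz = ρg = 2576 kg/m³ × 9.8 m/s² = 25245 Pa/m
= 25245 Pa/m × (1 psi/ft / 22621 Pa/m) = 1.1160 psi/ft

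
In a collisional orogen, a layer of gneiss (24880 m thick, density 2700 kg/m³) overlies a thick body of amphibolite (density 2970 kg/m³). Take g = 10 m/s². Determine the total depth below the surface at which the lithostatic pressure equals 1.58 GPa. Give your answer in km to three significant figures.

55.5 km

Pressure at base of upper layers: 2700×10×24880 = 6.718×10^8 Pa = 0.6718 GPa
Remaining pressure to be supplied by amphibolite: 1.580×10^9 − 6.718×10^8 = 9.082×10^8 Pa
Additional depth in amphibolite = 9.082×10^8 Pa / (2970 kg/m³ × 10 m/s²) = 30580 m
Total depth = 24880 m + 30580 m = 55460 m
= 55.460 km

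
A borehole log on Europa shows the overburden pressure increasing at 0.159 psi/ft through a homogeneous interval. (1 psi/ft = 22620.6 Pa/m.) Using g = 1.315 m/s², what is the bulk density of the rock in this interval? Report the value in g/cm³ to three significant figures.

2.74 g/cm³

ρ = (dP/dz)/g = 0.159 psi/ft / 1.315 m/s² = 3596.7 Pa/m / 1.315 m/s² = 2735.1 kg/m³
= 2.735 g/cm³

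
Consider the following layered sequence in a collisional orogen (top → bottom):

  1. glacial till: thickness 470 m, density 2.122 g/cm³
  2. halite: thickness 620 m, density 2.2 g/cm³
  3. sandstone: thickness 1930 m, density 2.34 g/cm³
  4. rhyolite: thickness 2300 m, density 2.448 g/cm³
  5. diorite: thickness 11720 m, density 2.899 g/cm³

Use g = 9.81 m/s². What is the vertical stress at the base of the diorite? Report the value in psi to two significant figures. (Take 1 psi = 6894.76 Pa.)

glacial till: 2122 kg/m³ × 9.81 m/s² × 470 m = 9.784×10^6 Pa = 1419 psi
halite: 2200 kg/m³ × 9.81 m/s² × 620 m = 1.338×10^7 Pa = 1941 psi
sandstone: 2340 kg/m³ × 9.81 m/s² × 1930 m = 4.430×10^7 Pa = 6426 psi
rhyolite: 2448 kg/m³ × 9.81 m/s² × 2300 m = 5.523×10^7 Pa = 8011 psi
diorite: 2899 kg/m³ × 9.81 m/s² × 11720 m = 3.333×10^8 Pa = 48342 psi
Total = 1419 + 1941 + 6426 + 8011 + 48342 = 66139 psi

66000 psi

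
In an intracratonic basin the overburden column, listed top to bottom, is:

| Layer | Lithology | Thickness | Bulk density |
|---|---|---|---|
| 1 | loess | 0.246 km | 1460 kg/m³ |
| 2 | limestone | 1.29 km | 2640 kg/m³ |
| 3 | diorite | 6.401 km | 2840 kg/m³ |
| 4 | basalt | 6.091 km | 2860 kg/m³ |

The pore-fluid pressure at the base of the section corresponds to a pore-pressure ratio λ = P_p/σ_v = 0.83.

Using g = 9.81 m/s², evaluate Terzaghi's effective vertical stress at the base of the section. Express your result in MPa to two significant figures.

Overburden (lithostatic) stress σ_v:
loess: 1460 kg/m³ × 9.81 m/s² × 246 m = 3.523×10^6 Pa = 3.523 MPa
limestone: 2640 kg/m³ × 9.81 m/s² × 1290 m = 3.341×10^7 Pa = 33.41 MPa
diorite: 2840 kg/m³ × 9.81 m/s² × 6401 m = 1.783×10^8 Pa = 178.3 MPa
basalt: 2860 kg/m³ × 9.81 m/s² × 6091 m = 1.709×10^8 Pa = 170.9 MPa
Total = 3.523 + 33.41 + 178.3 + 170.9 = 386.16 MPa
Pore pressure P_p = λ·σ_v = 0.83 × 386.2 MPa = 320.5 MPa
Effective stress σ' = σ_v − P_p = 386.2 − 320.5 = 65.647 MPa

66 MPa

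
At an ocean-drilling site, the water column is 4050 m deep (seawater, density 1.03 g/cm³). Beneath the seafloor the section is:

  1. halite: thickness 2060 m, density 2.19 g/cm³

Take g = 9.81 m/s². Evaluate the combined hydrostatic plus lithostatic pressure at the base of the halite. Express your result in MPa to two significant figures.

85 MPa

seawater: 1030 kg/m³ × 9.81 m/s² × 4050 m = 4.092×10^7 Pa = 40.92 MPa
halite: 2190 kg/m³ × 9.81 m/s² × 2060 m = 4.426×10^7 Pa = 44.26 MPa
Total = 40.92 + 44.26 = 85.179 MPa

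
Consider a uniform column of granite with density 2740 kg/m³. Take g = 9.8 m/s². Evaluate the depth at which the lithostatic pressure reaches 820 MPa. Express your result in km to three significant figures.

30.5 km

h = P/(ρg) = 820 MPa / (2740 kg/m³ × 9.8 m/s²) = 8.200×10^8 Pa / 26852 Pa/m = 30538 m
= 30.538 km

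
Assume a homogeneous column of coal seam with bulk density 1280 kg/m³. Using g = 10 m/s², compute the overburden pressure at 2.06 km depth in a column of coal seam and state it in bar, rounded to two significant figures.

260 bar

coal seam: 1280 kg/m³ × 10 m/s² × 2060 m = 2.637×10^7 Pa = 263.7 bar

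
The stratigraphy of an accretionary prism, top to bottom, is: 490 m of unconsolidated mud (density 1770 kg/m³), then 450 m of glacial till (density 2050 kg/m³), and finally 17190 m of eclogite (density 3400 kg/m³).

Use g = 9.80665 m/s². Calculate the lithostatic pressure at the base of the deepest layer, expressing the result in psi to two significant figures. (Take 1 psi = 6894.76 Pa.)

unconsolidated mud: 1770 kg/m³ × 9.80665 m/s² × 490 m = 8.505×10^6 Pa = 1234 psi
glacial till: 2050 kg/m³ × 9.80665 m/s² × 450 m = 9.047×10^6 Pa = 1312 psi
eclogite: 3400 kg/m³ × 9.80665 m/s² × 17190 m = 5.732×10^8 Pa = 83130 psi
Total = 1234 + 1312 + 83130 = 85675 psi

86000 psi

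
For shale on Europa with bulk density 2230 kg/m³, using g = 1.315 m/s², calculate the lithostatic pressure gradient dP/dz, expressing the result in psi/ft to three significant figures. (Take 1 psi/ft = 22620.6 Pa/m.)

0.130 psi/ft

dP/dz = ρg = 2230 kg/m³ × 1.315 m/s² = 2932.4 Pa/m
= 2932.4 Pa/m × (1 psi/ft / 22621 Pa/m) = 0.12964 psi/ft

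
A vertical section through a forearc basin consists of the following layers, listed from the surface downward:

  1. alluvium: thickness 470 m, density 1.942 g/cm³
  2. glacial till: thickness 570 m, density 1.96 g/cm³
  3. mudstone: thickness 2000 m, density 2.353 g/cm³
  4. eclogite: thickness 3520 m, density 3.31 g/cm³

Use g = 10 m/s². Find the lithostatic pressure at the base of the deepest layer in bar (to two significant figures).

alluvium: 1942 kg/m³ × 10 m/s² × 470 m = 9.127×10^6 Pa = 91.27 bar
glacial till: 1960 kg/m³ × 10 m/s² × 570 m = 1.117×10^7 Pa = 111.7 bar
mudstone: 2353 kg/m³ × 10 m/s² × 2000 m = 4.706×10^7 Pa = 470.6 bar
eclogite: 3310 kg/m³ × 10 m/s² × 3520 m = 1.165×10^8 Pa = 1165 bar
Total = 91.27 + 111.7 + 470.6 + 1165 = 1838.7 bar

1800 bar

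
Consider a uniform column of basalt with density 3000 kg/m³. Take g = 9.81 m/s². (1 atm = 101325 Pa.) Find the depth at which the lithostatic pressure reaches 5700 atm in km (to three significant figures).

h = P/(ρg) = 5700 atm / (3000 kg/m³ × 9.81 m/s²) = 5.776×10^8 Pa / 29430 Pa/m = 19625 m
= 19.625 km

19.6 km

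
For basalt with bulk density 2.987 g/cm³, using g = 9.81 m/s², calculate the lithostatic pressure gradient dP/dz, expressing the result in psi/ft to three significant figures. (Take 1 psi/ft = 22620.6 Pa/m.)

1.30 psi/ft

dP/dz = ρg = 2987 kg/m³ × 9.81 m/s² = 29302 Pa/m
= 29302 Pa/m × (1 psi/ft / 22621 Pa/m) = 1.2954 psi/ft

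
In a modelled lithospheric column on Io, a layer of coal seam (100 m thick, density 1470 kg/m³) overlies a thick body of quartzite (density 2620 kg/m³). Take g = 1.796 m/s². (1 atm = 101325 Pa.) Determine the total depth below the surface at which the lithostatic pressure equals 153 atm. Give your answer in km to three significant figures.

Pressure at base of upper layers: 1470×1.796×100 = 2.640×10^5 Pa = 2.606 atm
Remaining pressure to be supplied by quartzite: 1.550×10^7 − 2.640×10^5 = 1.524×10^7 Pa
Additional depth in quartzite = 1.524×10^7 Pa / (2620 kg/m³ × 1.796 m/s²) = 3238.5 m
Total depth = 100 m + 3238.5 m = 3338.5 m
= 3.3385 km

3.34 km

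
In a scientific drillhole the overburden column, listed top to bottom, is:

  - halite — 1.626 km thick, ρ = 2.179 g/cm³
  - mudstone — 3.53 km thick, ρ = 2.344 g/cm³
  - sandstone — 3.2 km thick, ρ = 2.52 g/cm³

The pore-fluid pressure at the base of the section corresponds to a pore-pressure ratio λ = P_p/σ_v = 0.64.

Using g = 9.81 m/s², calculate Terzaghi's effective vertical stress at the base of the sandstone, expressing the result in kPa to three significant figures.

70200 kPa

Overburden (lithostatic) stress σ_v:
halite: 2179 kg/m³ × 9.81 m/s² × 1626 m = 3.476×10^7 Pa = 34.76 MPa
mudstone: 2344 kg/m³ × 9.81 m/s² × 3530 m = 8.117×10^7 Pa = 81.17 MPa
sandstone: 2520 kg/m³ × 9.81 m/s² × 3200 m = 7.911×10^7 Pa = 79.11 MPa
Total = 34.76 + 81.17 + 79.11 = 195.04 MPa
Pore pressure P_p = λ·σ_v = 0.64 × 195.0 MPa = 124.8 MPa
Effective stress σ' = σ_v − P_p = 195.0 − 124.8 = 70.213 MPa = 70213 kPa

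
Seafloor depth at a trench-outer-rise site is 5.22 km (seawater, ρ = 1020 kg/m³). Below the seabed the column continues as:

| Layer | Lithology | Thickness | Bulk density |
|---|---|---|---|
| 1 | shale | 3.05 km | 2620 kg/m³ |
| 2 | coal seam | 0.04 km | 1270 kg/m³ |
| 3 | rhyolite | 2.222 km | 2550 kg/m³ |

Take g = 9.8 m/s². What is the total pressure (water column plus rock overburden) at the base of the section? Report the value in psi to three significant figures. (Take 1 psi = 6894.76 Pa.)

27100 psi

seawater: 1020 kg/m³ × 9.8 m/s² × 5220 m = 5.218×10^7 Pa = 7568 psi
shale: 2620 kg/m³ × 9.8 m/s² × 3050 m = 7.831×10^7 Pa = 11358 psi
coal seam: 1270 kg/m³ × 9.8 m/s² × 40 m = 4.978×10^5 Pa = 72.21 psi
rhyolite: 2550 kg/m³ × 9.8 m/s² × 2222 m = 5.553×10^7 Pa = 8054 psi
Total = 7568 + 11358 + 72.21 + 8054 = 27052 psi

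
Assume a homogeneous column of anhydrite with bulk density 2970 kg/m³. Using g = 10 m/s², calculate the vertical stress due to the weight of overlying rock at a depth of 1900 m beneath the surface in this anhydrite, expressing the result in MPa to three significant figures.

56.4 MPa

anhydrite: 2970 kg/m³ × 10 m/s² × 1900 m = 5.643×10^7 Pa = 56.43 MPa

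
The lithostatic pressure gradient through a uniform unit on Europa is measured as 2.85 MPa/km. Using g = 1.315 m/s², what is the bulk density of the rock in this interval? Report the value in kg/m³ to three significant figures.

ρ = (dP/dz)/g = 2.85 MPa/km / 1.315 m/s² = 2850.0 Pa/m / 1.315 m/s² = 2167.3 kg/m³

2170 kg/m³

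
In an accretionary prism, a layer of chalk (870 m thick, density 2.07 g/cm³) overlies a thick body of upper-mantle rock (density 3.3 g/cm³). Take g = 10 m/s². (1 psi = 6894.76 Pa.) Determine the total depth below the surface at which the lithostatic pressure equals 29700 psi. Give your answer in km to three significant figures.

Pressure at base of upper layers: 2070×10×870 = 1.801×10^7 Pa = 2612 psi
Remaining pressure to be supplied by upper-mantle rock: 2.048×10^8 − 1.801×10^7 = 1.868×10^8 Pa
Additional depth in upper-mantle rock = 1.868×10^8 Pa / (3300 kg/m³ × 10 m/s²) = 5659.6 m
Total depth = 870 m + 5659.6 m = 6529.6 m
= 6.5296 km

6.53 km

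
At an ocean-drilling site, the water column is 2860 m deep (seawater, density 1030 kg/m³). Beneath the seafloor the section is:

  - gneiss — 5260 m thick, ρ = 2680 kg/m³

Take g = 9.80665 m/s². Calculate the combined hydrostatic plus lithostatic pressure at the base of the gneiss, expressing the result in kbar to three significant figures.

seawater: 1030 kg/m³ × 9.80665 m/s² × 2860 m = 2.889×10^7 Pa = 0.2889 kbar
gneiss: 2680 kg/m³ × 9.80665 m/s² × 5260 m = 1.382×10^8 Pa = 1.382 kbar
Total = 0.2889 + 1.382 = 1.6713 kbar

1.67 kbar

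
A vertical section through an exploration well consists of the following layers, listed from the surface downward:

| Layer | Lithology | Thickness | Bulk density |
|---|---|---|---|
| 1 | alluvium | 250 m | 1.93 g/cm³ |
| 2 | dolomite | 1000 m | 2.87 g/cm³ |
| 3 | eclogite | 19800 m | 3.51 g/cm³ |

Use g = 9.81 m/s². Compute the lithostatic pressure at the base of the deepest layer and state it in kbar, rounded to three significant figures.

7.15 kbar

alluvium: 1930 kg/m³ × 9.81 m/s² × 250 m = 4.733×10^6 Pa = 0.04733 kbar
dolomite: 2870 kg/m³ × 9.81 m/s² × 1000 m = 2.815×10^7 Pa = 0.2815 kbar
eclogite: 3510 kg/m³ × 9.81 m/s² × 19800 m = 6.818×10^8 Pa = 6.818 kbar
Total = 0.04733 + 0.2815 + 6.818 = 7.1466 kbar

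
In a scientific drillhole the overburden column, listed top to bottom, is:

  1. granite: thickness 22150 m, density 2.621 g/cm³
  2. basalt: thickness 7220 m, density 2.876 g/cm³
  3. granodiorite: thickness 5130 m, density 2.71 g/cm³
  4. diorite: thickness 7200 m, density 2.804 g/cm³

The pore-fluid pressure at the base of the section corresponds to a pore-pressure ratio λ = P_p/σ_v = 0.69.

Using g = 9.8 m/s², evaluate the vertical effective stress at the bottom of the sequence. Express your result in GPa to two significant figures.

Overburden (lithostatic) stress σ_v:
granite: 2621 kg/m³ × 9.8 m/s² × 22150 m = 5.689×10^8 Pa = 568.9 MPa
basalt: 2876 kg/m³ × 9.8 m/s² × 7220 m = 2.035×10^8 Pa = 203.5 MPa
granodiorite: 2710 kg/m³ × 9.8 m/s² × 5130 m = 1.362×10^8 Pa = 136.2 MPa
diorite: 2804 kg/m³ × 9.8 m/s² × 7200 m = 1.979×10^8 Pa = 197.9 MPa
Total = 568.9 + 203.5 + 136.2 + 197.9 = 1106.5 MPa
Pore pressure P_p = λ·σ_v = 0.69 × 1107 MPa = 763.5 MPa
Effective stress σ' = σ_v − P_p = 1107 − 763.5 = 343.02 MPa = 0.34302 GPa

0.34 GPa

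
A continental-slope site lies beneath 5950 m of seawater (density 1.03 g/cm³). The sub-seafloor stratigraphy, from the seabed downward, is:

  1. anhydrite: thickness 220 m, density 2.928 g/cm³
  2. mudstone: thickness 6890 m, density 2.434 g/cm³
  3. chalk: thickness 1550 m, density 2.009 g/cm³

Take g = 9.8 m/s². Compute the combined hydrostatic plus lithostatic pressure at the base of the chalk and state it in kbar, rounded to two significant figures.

seawater: 1030 kg/m³ × 9.8 m/s² × 5950 m = 6.006×10^7 Pa = 0.6006 kbar
anhydrite: 2928 kg/m³ × 9.8 m/s² × 220 m = 6.313×10^6 Pa = 0.06313 kbar
mudstone: 2434 kg/m³ × 9.8 m/s² × 6890 m = 1.643×10^8 Pa = 1.643 kbar
chalk: 2009 kg/m³ × 9.8 m/s² × 1550 m = 3.052×10^7 Pa = 0.3052 kbar
Total = 0.6006 + 0.06313 + 1.643 + 0.3052 = 2.6124 kbar

2.6 kbar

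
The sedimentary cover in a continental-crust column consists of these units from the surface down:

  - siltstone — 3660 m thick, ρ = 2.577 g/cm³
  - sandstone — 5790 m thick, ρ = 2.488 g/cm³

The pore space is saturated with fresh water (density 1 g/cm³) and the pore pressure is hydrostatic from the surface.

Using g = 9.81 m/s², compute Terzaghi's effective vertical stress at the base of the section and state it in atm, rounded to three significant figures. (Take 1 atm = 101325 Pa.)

Overburden (lithostatic) stress σ_v:
siltstone: 2577 kg/m³ × 9.81 m/s² × 3660 m = 9.253×10^7 Pa = 92.53 MPa
sandstone: 2488 kg/m³ × 9.81 m/s² × 5790 m = 1.413×10^8 Pa = 141.3 MPa
Total = 92.53 + 141.3 = 233.84 MPa
Pore pressure P_p = 1000 kg/m³ × 9.81 m/s² × 9450 m = 9.270×10^7 Pa = 92.70 MPa
Effective stress σ' = σ_v − P_p = 233.8 − 92.70 = 141.14 MPa = 1392.9 atm

1390 atm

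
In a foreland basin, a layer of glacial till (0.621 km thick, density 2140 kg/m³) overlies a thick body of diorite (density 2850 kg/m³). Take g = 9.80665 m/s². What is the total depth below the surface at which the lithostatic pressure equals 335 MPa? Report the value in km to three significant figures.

12.1 km

Pressure at base of upper layers: 2140×9.80665×621 = 1.303×10^7 Pa = 13.03 MPa
Remaining pressure to be supplied by diorite: 3.350×10^8 − 1.303×10^7 = 3.220×10^8 Pa
Additional depth in diorite = 3.220×10^8 Pa / (2850 kg/m³ × 9.80665 m/s²) = 11520 m
Total depth = 621 m + 11520 m = 12141 m
= 12.141 km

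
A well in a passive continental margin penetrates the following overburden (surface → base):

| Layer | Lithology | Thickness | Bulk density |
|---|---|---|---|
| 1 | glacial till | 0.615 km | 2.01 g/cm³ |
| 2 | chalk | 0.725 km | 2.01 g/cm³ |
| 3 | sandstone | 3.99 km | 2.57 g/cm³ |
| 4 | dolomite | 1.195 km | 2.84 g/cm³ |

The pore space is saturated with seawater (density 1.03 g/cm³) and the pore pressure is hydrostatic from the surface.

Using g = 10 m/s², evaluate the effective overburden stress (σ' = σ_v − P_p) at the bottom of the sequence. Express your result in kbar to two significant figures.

Overburden (lithostatic) stress σ_v:
glacial till: 2010 kg/m³ × 10 m/s² × 615 m = 1.236×10^7 Pa = 12.36 MPa
chalk: 2010 kg/m³ × 10 m/s² × 725 m = 1.457×10^7 Pa = 14.57 MPa
sandstone: 2570 kg/m³ × 10 m/s² × 3990 m = 1.025×10^8 Pa = 102.5 MPa
dolomite: 2840 kg/m³ × 10 m/s² × 1195 m = 3.394×10^7 Pa = 33.94 MPa
Total = 12.36 + 14.57 + 102.5 + 33.94 = 163.42 MPa
Pore pressure P_p = 1030 kg/m³ × 10 m/s² × 6525 m = 6.721×10^7 Pa = 67.21 MPa
Effective stress σ' = σ_v − P_p = 163.4 − 67.21 = 96.207 MPa = 0.96208 kbar

0.96 kbar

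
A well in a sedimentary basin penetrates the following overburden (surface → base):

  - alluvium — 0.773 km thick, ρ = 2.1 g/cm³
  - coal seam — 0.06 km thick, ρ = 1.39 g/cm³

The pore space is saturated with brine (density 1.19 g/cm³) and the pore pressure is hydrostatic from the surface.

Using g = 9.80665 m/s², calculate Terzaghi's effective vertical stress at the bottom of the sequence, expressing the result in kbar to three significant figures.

Overburden (lithostatic) stress σ_v:
alluvium: 2100 kg/m³ × 9.80665 m/s² × 773 m = 1.592×10^7 Pa = 15.92 MPa
coal seam: 1390 kg/m³ × 9.80665 m/s² × 60 m = 8.179×10^5 Pa = 0.8179 MPa
Total = 15.92 + 0.8179 = 16.737 MPa
Pore pressure P_p = 1190 kg/m³ × 9.80665 m/s² × 833 m = 9.721×10^6 Pa = 9.721 MPa
Effective stress σ' = σ_v − P_p = 16.74 − 9.721 = 7.0160 MPa = 0.070160 kbar

0.0702 kbar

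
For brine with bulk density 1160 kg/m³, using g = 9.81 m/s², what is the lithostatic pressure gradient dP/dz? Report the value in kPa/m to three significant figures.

11.4 kPa/m

dP/dz = ρg = 1160 kg/m³ × 9.81 m/s² = 11380 Pa/m
= 11380 Pa/m × (1 kPa/m / 1000.0 Pa/m) = 11.380 kPa/m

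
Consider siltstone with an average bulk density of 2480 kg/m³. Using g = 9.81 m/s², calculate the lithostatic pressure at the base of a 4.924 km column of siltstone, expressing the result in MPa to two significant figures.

120 MPa

siltstone: 2480 kg/m³ × 9.81 m/s² × 4924 m = 1.198×10^8 Pa = 119.8 MPa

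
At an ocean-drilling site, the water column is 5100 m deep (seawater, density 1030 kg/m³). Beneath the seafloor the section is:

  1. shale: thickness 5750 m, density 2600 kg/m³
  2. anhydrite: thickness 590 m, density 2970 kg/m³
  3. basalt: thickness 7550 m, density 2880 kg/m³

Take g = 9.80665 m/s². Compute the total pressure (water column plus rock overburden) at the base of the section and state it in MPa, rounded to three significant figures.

429 MPa

seawater: 1030 kg/m³ × 9.80665 m/s² × 5100 m = 5.151×10^7 Pa = 51.51 MPa
shale: 2600 kg/m³ × 9.80665 m/s² × 5750 m = 1.466×10^8 Pa = 146.6 MPa
anhydrite: 2970 kg/m³ × 9.80665 m/s² × 590 m = 1.718×10^7 Pa = 17.18 MPa
basalt: 2880 kg/m³ × 9.80665 m/s² × 7550 m = 2.132×10^8 Pa = 213.2 MPa
Total = 51.51 + 146.6 + 17.18 + 213.2 = 428.54 MPa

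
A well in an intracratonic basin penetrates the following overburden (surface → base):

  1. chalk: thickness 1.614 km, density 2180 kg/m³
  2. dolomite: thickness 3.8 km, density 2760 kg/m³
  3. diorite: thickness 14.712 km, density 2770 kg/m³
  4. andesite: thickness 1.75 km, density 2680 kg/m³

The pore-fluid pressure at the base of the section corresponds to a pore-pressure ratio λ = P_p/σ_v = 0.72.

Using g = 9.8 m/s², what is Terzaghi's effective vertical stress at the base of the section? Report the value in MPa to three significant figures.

Overburden (lithostatic) stress σ_v:
chalk: 2180 kg/m³ × 9.8 m/s² × 1614 m = 3.448×10^7 Pa = 34.48 MPa
dolomite: 2760 kg/m³ × 9.8 m/s² × 3800 m = 1.028×10^8 Pa = 102.8 MPa
diorite: 2770 kg/m³ × 9.8 m/s² × 14712 m = 3.994×10^8 Pa = 399.4 MPa
andesite: 2680 kg/m³ × 9.8 m/s² × 1750 m = 4.596×10^7 Pa = 45.96 MPa
Total = 34.48 + 102.8 + 399.4 + 45.96 = 582.60 MPa
Pore pressure P_p = λ·σ_v = 0.72 × 582.6 MPa = 419.5 MPa
Effective stress σ' = σ_v − P_p = 582.6 − 419.5 = 163.13 MPa

163 MPa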